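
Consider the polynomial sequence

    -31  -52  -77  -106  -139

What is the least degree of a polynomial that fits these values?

D1: -21, -25, -29, -33
D2: -4, -4, -4
The second differences are constant, so the polynomial has degree 2.

2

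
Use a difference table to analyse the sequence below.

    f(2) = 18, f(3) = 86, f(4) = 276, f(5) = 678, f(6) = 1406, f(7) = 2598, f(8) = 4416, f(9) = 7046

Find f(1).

6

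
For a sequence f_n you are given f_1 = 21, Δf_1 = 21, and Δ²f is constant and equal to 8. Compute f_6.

Build the table forward from the leading diagonal:
Δ²: 8, 8, 8, 8, 8, 8
Δ: 21, 29, 37, 45, 53, 61
f: 21, 42, 71, 108, 153, 206

206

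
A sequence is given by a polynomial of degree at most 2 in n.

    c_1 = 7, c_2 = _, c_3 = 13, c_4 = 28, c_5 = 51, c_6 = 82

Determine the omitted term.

6

Using the last 4 terms:
D1: 15, 23, 31
D2: 8, 8
Constant second difference = 8.
Extend backward: 15 − 8 = 7;  13 − 7 = 6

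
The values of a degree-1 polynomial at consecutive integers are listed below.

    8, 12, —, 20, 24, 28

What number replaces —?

Using the last 3 terms:
4  4
Constant first difference = 4.
Extend backward: 20 − 4 = 16

16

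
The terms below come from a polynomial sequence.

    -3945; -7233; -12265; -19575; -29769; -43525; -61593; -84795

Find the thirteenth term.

-311625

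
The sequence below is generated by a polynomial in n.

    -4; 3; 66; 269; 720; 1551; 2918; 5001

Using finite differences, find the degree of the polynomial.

4

First differences: 7, 63, 203, 451, 831, 1367, 2083
Second differences: 56, 140, 248, 380, 536, 716
Third differences: 84, 108, 132, 156, 180
Fourth differences: 24, 24, 24, 24
The fourth differences are constant, so the polynomial has degree 4.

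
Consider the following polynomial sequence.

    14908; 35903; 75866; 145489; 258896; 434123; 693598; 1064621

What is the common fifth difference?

First differences: 20995, 39963, 69623, 113407, 175227, 259475, 371023
Second differences: 18968, 29660, 43784, 61820, 84248, 111548
Third differences: 10692, 14124, 18036, 22428, 27300
Fourth differences: 3432, 3912, 4392, 4872
Fifth differences: 480, 480, 480

480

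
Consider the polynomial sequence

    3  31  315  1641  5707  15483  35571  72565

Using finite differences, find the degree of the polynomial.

D1: 28, 284, 1326, 4066, 9776, 20088, 36994
D2: 256, 1042, 2740, 5710, 10312, 16906
D3: 786, 1698, 2970, 4602, 6594
D4: 912, 1272, 1632, 1992
D5: 360, 360, 360
The fifth differences are constant, so the polynomial has degree 5.

5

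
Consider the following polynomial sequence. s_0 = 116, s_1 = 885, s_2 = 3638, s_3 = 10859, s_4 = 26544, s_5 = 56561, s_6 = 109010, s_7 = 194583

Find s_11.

769, 2753, 7221, 15685, 30017, 52449, 85573
1984, 4468, 8464, 14332, 22432, 33124
2484, 3996, 5868, 8100, 10692
1512, 1872, 2232, 2592
360, 360, 360
Constant fifth difference = 360, so extend:
2592 + 360 = 2952;  10692 + 2952 = 13644;  33124 + 13644 = 46768;  85573 + 46768 = 132341;  194583 + 132341 = 326924
2952 + 360 = 3312;  13644 + 3312 = 16956;  46768 + 16956 = 63724;  132341 + 63724 = 196065;  326924 + 196065 = 522989
3312 + 360 = 3672;  16956 + 3672 = 20628;  63724 + 20628 = 84352;  196065 + 84352 = 280417;  522989 + 280417 = 803406
3672 + 360 = 4032;  20628 + 4032 = 24660;  84352 + 24660 = 109012;  280417 + 109012 = 389429;  803406 + 389429 = 1192835

1192835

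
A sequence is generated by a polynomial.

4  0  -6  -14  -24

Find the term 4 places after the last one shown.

Δ: -4, -6, -8, -10
Δ²: -2, -2, -2
Constant second difference = -2, so extend:
-10 − 2 = -12;  -24 − 12 = -36
-12 − 2 = -14;  -36 − 14 = -50
-14 − 2 = -16;  -50 − 16 = -66
-16 − 2 = -18;  -66 − 18 = -84

-84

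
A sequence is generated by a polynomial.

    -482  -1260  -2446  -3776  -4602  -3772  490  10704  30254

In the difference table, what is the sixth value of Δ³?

Δ: -778, -1186, -1330, -826, 830, 4262, 10214, 19550
Δ²: -408, -144, 504, 1656, 3432, 5952, 9336
Δ³: 264, 648, 1152, 1776, 2520, 3384
Δ⁴: 384, 504, 624, 744, 864
Δ⁵: 120, 120, 120, 120

3384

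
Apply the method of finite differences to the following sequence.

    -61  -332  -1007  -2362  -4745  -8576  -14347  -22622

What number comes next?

-34037

Δ: -271, -675, -1355, -2383, -3831, -5771, -8275
Δ²: -404, -680, -1028, -1448, -1940, -2504
Δ³: -276, -348, -420, -492, -564
Δ⁴: -72, -72, -72, -72
Constant fourth difference = -72, so extend:
-564 − 72 = -636;  -2504 − 636 = -3140;  -8275 − 3140 = -11415;  -22622 − 11415 = -34037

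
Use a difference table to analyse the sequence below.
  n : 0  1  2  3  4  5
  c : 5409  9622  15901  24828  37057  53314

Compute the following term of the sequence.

4213, 6279, 8927, 12229, 16257
2066, 2648, 3302, 4028
582, 654, 726
72, 72
Fourth differences constant at 72.
726 + 72 = 798;  4028 + 798 = 4826;  16257 + 4826 = 21083;  53314 + 21083 = 74397

74397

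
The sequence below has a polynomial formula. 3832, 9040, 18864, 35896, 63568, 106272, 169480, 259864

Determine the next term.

First differences: 5208  9824  17032  27672  42704  63208  90384
Second differences: 4616  7208  10640  15032  20504  27176
Third differences: 2592  3432  4392  5472  6672
Fourth differences: 840  960  1080  1200
Fifth differences: 120  120  120
Constant fifth difference = 120, so extend:
1200 + 120 = 1320;  6672 + 1320 = 7992;  27176 + 7992 = 35168;  90384 + 35168 = 125552;  259864 + 125552 = 385416

385416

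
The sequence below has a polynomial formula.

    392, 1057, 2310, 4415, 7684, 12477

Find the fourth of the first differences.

Δ: 665, 1253, 2105, 3269, 4793
Δ²: 588, 852, 1164, 1524
Δ³: 264, 312, 360
Δ⁴: 48, 48

3269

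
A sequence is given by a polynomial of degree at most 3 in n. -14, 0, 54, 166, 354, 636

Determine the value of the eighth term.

Δ: 14  54  112  188  282
Δ²: 40  58  76  94
Δ³: 18  18  18
Constant third difference = 18, so extend:
94 + 18 = 112;  282 + 112 = 394;  636 + 394 = 1030
112 + 18 = 130;  394 + 130 = 524;  1030 + 524 = 1554

1554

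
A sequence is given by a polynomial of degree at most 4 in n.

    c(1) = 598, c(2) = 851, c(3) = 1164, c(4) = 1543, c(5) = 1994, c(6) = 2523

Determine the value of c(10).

Δ: 253  313  379  451  529
Δ²: 60  66  72  78
Δ³: 6  6  6
The third differences are constant (6).
78 + 6 = 84;  529 + 84 = 613;  2523 + 613 = 3136
84 + 6 = 90;  613 + 90 = 703;  3136 + 703 = 3839
90 + 6 = 96;  703 + 96 = 799;  3839 + 799 = 4638
96 + 6 = 102;  799 + 102 = 901;  4638 + 901 = 5539

5539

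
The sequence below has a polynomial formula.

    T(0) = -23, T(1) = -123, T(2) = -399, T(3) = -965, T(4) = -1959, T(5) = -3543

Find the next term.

-5903

Δ: -100 , -276 , -566 , -994 , -1584
Δ²: -176 , -290 , -428 , -590
Δ³: -114 , -138 , -162
Δ⁴: -24 , -24
The fourth differences are constant (-24).
-162 − 24 = -186;  -590 − 186 = -776;  -1584 − 776 = -2360;  -3543 − 2360 = -5903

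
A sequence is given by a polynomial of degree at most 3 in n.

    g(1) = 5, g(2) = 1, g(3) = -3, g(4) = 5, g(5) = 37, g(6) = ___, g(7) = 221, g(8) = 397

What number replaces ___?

Using the first 5 terms:
First differences: -4  -4  8  32
Second differences: 0  12  24
Third differences: 12  12
Constant third difference = 12.
Extend forward: 24 + 12 = 36;  32 + 36 = 68;  37 + 68 = 105

105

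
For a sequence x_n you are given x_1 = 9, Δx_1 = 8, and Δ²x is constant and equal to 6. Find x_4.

51

Build the table forward from the leading diagonal:
D2: 6  6  6  6
D1: 8  14  20  26
x: 9  17  31  51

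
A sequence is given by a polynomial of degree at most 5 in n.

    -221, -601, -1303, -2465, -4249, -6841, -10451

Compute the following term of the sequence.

-380, -702, -1162, -1784, -2592, -3610
-322, -460, -622, -808, -1018
-138, -162, -186, -210
-24, -24, -24
Constant fourth difference = -24, so extend:
-210 − 24 = -234;  -1018 − 234 = -1252;  -3610 − 1252 = -4862;  -10451 − 4862 = -15313

-15313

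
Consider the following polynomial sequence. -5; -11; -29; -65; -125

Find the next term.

D1: -6, -18, -36, -60
D2: -12, -18, -24
D3: -6, -6
Third differences constant at -6.
-24 − 6 = -30;  -60 − 30 = -90;  -125 − 90 = -215

-215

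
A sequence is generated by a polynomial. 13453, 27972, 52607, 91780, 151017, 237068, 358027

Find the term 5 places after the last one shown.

1878932

D1: 14519 , 24635 , 39173 , 59237 , 86051 , 120959
D2: 10116 , 14538 , 20064 , 26814 , 34908
D3: 4422 , 5526 , 6750 , 8094
D4: 1104 , 1224 , 1344
D5: 120 , 120
Fifth differences constant at 120.
1344 + 120 = 1464;  8094 + 1464 = 9558;  34908 + 9558 = 44466;  120959 + 44466 = 165425;  358027 + 165425 = 523452
1464 + 120 = 1584;  9558 + 1584 = 11142;  44466 + 11142 = 55608;  165425 + 55608 = 221033;  523452 + 221033 = 744485
1584 + 120 = 1704;  11142 + 1704 = 12846;  55608 + 12846 = 68454;  221033 + 68454 = 289487;  744485 + 289487 = 1033972
1704 + 120 = 1824;  12846 + 1824 = 14670;  68454 + 14670 = 83124;  289487 + 83124 = 372611;  1033972 + 372611 = 1406583
1824 + 120 = 1944;  14670 + 1944 = 16614;  83124 + 16614 = 99738;  372611 + 99738 = 472349;  1406583 + 472349 = 1878932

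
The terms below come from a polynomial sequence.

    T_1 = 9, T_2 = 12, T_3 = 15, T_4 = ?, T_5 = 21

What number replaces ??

18

Using the first 3 terms:
Δ: 3, 3
Constant first difference = 3.
Extend forward: 15 + 3 = 18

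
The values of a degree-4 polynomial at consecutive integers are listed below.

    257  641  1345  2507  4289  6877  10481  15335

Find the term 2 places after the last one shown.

Δ: 384, 704, 1162, 1782, 2588, 3604, 4854
Δ²: 320, 458, 620, 806, 1016, 1250
Δ³: 138, 162, 186, 210, 234
Δ⁴: 24, 24, 24, 24
Constant fourth difference = 24, so extend:
234 + 24 = 258;  1250 + 258 = 1508;  4854 + 1508 = 6362;  15335 + 6362 = 21697
258 + 24 = 282;  1508 + 282 = 1790;  6362 + 1790 = 8152;  21697 + 8152 = 29849

29849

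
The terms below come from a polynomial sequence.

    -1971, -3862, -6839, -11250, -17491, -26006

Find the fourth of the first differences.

-6241

D1: -1891, -2977, -4411, -6241, -8515
D2: -1086, -1434, -1830, -2274
D3: -348, -396, -444
D4: -48, -48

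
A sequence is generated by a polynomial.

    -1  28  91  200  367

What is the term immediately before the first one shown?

Δ: 29, 63, 109, 167
Δ²: 34, 46, 58
Δ³: 12, 12
The third differences are constant at 12.
Work back: 34 − 12 = 22;  29 − 22 = 7;  -1 − 7 = -8

-8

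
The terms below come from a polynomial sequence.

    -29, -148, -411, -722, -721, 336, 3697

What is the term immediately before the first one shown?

Δ: -119, -263, -311, 1, 1057, 3361
Δ²: -144, -48, 312, 1056, 2304
Δ³: 96, 360, 744, 1248
Δ⁴: 264, 384, 504
Δ⁵: 120, 120
The fifth differences are constant at 120.
Work back: 264 − 120 = 144;  96 − 144 = -48;  -144 + 48 = -96;  -119 + 96 = -23;  -29 + 23 = -6

-6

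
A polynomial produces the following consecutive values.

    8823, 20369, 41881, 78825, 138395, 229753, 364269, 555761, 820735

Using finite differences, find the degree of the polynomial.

5

11546, 21512, 36944, 59570, 91358, 134516, 191492, 264974
9966, 15432, 22626, 31788, 43158, 56976, 73482
5466, 7194, 9162, 11370, 13818, 16506
1728, 1968, 2208, 2448, 2688
240, 240, 240, 240
The fifth differences are constant, so the polynomial has degree 5.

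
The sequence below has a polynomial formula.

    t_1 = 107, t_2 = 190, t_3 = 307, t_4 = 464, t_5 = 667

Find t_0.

52

Δ: 83, 117, 157, 203
Δ²: 34, 40, 46
Δ³: 6, 6
The third differences are constant at 6.
Work back: 34 − 6 = 28;  83 − 28 = 55;  107 − 55 = 52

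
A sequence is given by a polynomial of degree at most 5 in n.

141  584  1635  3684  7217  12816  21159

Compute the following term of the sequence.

33020

D1: 443, 1051, 2049, 3533, 5599, 8343
D2: 608, 998, 1484, 2066, 2744
D3: 390, 486, 582, 678
D4: 96, 96, 96
Fourth differences constant at 96.
678 + 96 = 774;  2744 + 774 = 3518;  8343 + 3518 = 11861;  21159 + 11861 = 33020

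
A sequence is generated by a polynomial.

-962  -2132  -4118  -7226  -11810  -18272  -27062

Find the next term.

-38678

-1170  -1986  -3108  -4584  -6462  -8790
-816  -1122  -1476  -1878  -2328
-306  -354  -402  -450
-48  -48  -48
The fourth differences are constant (-48).
-450 − 48 = -498;  -2328 − 498 = -2826;  -8790 − 2826 = -11616;  -27062 − 11616 = -38678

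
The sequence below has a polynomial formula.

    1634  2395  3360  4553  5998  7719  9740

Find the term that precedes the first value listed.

761, 965, 1193, 1445, 1721, 2021
204, 228, 252, 276, 300
24, 24, 24, 24
The third differences are constant at 24.
Work back: 204 − 24 = 180;  761 − 180 = 581;  1634 − 581 = 1053

1053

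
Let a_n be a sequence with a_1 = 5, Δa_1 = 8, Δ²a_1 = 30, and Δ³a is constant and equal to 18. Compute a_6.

525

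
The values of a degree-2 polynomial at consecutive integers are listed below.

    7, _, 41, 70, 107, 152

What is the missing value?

20

Using the last 4 terms:
Δ: 29, 37, 45
Δ²: 8, 8
Constant second difference = 8.
Extend backward: 29 − 8 = 21;  41 − 21 = 20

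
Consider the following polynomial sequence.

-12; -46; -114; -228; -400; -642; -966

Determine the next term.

D1: -34 , -68 , -114 , -172 , -242 , -324
D2: -34 , -46 , -58 , -70 , -82
D3: -12 , -12 , -12 , -12
The third differences are constant (-12).
-82 − 12 = -94;  -324 − 94 = -418;  -966 − 418 = -1384

-1384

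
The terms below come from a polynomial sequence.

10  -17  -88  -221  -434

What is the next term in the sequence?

First differences: -27, -71, -133, -213
Second differences: -44, -62, -80
Third differences: -18, -18
Third differences constant at -18.
-80 − 18 = -98;  -213 − 98 = -311;  -434 − 311 = -745

-745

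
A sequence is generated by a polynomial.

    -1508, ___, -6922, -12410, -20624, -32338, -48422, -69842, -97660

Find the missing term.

-3482

Using the last 7 terms:
Δ: -5488  -8214  -11714  -16084  -21420  -27818
Δ²: -2726  -3500  -4370  -5336  -6398
Δ³: -774  -870  -966  -1062
Δ⁴: -96  -96  -96
Constant fourth difference = -96.
Extend backward: -774 + 96 = -678;  -2726 + 678 = -2048;  -5488 + 2048 = -3440;  -6922 + 3440 = -3482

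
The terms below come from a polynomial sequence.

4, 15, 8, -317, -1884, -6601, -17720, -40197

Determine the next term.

First differences: 11, -7, -325, -1567, -4717, -11119, -22477
Second differences: -18, -318, -1242, -3150, -6402, -11358
Third differences: -300, -924, -1908, -3252, -4956
Fourth differences: -624, -984, -1344, -1704
Fifth differences: -360, -360, -360
The fifth differences are constant (-360).
-1704 − 360 = -2064;  -4956 − 2064 = -7020;  -11358 − 7020 = -18378;  -22477 − 18378 = -40855;  -40197 − 40855 = -81052

-81052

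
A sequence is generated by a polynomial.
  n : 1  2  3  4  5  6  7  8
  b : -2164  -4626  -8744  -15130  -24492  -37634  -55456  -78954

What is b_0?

-842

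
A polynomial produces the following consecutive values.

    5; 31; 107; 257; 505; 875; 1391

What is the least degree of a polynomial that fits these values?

D1: 26, 76, 150, 248, 370, 516
D2: 50, 74, 98, 122, 146
D3: 24, 24, 24, 24
The third differences are constant, so the polynomial has degree 3.

3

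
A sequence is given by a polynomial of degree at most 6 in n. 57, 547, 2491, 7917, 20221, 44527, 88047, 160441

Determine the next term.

First differences: 490  1944  5426  12304  24306  43520  72394
Second differences: 1454  3482  6878  12002  19214  28874
Third differences: 2028  3396  5124  7212  9660
Fourth differences: 1368  1728  2088  2448
Fifth differences: 360  360  360
The fifth differences are constant (360).
2448 + 360 = 2808;  9660 + 2808 = 12468;  28874 + 12468 = 41342;  72394 + 41342 = 113736;  160441 + 113736 = 274177

274177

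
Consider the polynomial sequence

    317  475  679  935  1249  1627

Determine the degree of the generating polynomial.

D1: 158, 204, 256, 314, 378
D2: 46, 52, 58, 64
D3: 6, 6, 6
The third differences are constant, so the polynomial has degree 3.

3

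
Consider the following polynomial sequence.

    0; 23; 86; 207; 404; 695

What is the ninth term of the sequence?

2312

First differences: 23 , 63 , 121 , 197 , 291
Second differences: 40 , 58 , 76 , 94
Third differences: 18 , 18 , 18
The third differences are constant (18).
94 + 18 = 112;  291 + 112 = 403;  695 + 403 = 1098
112 + 18 = 130;  403 + 130 = 533;  1098 + 533 = 1631
130 + 18 = 148;  533 + 148 = 681;  1631 + 681 = 2312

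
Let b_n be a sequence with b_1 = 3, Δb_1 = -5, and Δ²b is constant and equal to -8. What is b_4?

-36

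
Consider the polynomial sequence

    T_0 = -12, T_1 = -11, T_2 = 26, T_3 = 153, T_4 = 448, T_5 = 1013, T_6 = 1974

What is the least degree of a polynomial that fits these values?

First differences: 1, 37, 127, 295, 565, 961
Second differences: 36, 90, 168, 270, 396
Third differences: 54, 78, 102, 126
Fourth differences: 24, 24, 24
The fourth differences are constant, so the polynomial has degree 4.

4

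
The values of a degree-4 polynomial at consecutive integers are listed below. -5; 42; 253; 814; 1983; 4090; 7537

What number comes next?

12798

D1: 47, 211, 561, 1169, 2107, 3447
D2: 164, 350, 608, 938, 1340
D3: 186, 258, 330, 402
D4: 72, 72, 72
The fourth differences are constant (72).
402 + 72 = 474;  1340 + 474 = 1814;  3447 + 1814 = 5261;  7537 + 5261 = 12798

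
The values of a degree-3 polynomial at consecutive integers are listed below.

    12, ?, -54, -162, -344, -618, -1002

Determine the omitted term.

Using the last 5 terms:
Δ: -108, -182, -274, -384
Δ²: -74, -92, -110
Δ³: -18, -18
Constant third difference = -18.
Extend backward: -74 + 18 = -56;  -108 + 56 = -52;  -54 + 52 = -2

-2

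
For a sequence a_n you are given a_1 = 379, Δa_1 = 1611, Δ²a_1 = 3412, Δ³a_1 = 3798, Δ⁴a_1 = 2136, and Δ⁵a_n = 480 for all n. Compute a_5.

44623

Build the table forward from the leading diagonal:
D5: 480  480  480  480  480
D4: 2136  2616  3096  3576  4056
D3: 3798  5934  8550  11646  15222
D2: 3412  7210  13144  21694  33340
D1: 1611  5023  12233  25377  47071
a: 379  1990  7013  19246  44623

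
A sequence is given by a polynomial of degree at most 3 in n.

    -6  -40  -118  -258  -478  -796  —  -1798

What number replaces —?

-1230

Using the first 6 terms:
First differences: -34, -78, -140, -220, -318
Second differences: -44, -62, -80, -98
Third differences: -18, -18, -18
Constant third difference = -18.
Extend forward: -98 − 18 = -116;  -318 − 116 = -434;  -796 − 434 = -1230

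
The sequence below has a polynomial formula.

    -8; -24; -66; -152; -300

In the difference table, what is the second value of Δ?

D1: -16, -42, -86, -148
D2: -26, -44, -62
D3: -18, -18

-42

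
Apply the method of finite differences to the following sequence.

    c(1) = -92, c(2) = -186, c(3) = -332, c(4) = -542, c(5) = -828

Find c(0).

-38

Δ: -94  -146  -210  -286
Δ²: -52  -64  -76
Δ³: -12  -12
The third differences are constant at -12.
Work back: -52 + 12 = -40;  -94 + 40 = -54;  -92 + 54 = -38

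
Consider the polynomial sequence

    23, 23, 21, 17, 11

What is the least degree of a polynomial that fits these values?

D1: 0, -2, -4, -6
D2: -2, -2, -2
The second differences are constant, so the polynomial has degree 2.

2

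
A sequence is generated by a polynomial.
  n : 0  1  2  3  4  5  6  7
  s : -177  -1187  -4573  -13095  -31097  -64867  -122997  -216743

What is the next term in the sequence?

Δ: -1010, -3386, -8522, -18002, -33770, -58130, -93746
Δ²: -2376, -5136, -9480, -15768, -24360, -35616
Δ³: -2760, -4344, -6288, -8592, -11256
Δ⁴: -1584, -1944, -2304, -2664
Δ⁵: -360, -360, -360
The fifth differences are constant (-360).
-2664 − 360 = -3024;  -11256 − 3024 = -14280;  -35616 − 14280 = -49896;  -93746 − 49896 = -143642;  -216743 − 143642 = -360385

-360385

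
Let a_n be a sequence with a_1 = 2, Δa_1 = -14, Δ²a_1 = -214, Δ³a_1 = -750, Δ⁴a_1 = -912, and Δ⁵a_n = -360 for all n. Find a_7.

Build the table forward from the leading diagonal:
Fifth differences: -360, -360, -360, -360, -360, -360, -360
Fourth differences: -912, -1272, -1632, -1992, -2352, -2712, -3072
Third differences: -750, -1662, -2934, -4566, -6558, -8910, -11622
Second differences: -214, -964, -2626, -5560, -10126, -16684, -25594
First differences: -14, -228, -1192, -3818, -9378, -19504, -36188
a: 2, -12, -240, -1432, -5250, -14628, -34132

-34132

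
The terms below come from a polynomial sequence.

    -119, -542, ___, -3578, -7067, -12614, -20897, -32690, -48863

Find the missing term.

Using the last 6 terms:
First differences: -3489, -5547, -8283, -11793, -16173
Second differences: -2058, -2736, -3510, -4380
Third differences: -678, -774, -870
Fourth differences: -96, -96
Constant fourth difference = -96.
Extend backward: -678 + 96 = -582;  -2058 + 582 = -1476;  -3489 + 1476 = -2013;  -3578 + 2013 = -1565

-1565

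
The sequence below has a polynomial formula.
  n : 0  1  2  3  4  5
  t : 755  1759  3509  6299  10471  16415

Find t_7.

Δ: 1004 , 1750 , 2790 , 4172 , 5944
Δ²: 746 , 1040 , 1382 , 1772
Δ³: 294 , 342 , 390
Δ⁴: 48 , 48
Fourth differences constant at 48.
390 + 48 = 438;  1772 + 438 = 2210;  5944 + 2210 = 8154;  16415 + 8154 = 24569
438 + 48 = 486;  2210 + 486 = 2696;  8154 + 2696 = 10850;  24569 + 10850 = 35419

35419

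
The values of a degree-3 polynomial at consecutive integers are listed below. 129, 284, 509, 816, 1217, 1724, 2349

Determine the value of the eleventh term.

6269

Δ: 155, 225, 307, 401, 507, 625
Δ²: 70, 82, 94, 106, 118
Δ³: 12, 12, 12, 12
Constant third difference = 12, so extend:
118 + 12 = 130;  625 + 130 = 755;  2349 + 755 = 3104
130 + 12 = 142;  755 + 142 = 897;  3104 + 897 = 4001
142 + 12 = 154;  897 + 154 = 1051;  4001 + 1051 = 5052
154 + 12 = 166;  1051 + 166 = 1217;  5052 + 1217 = 6269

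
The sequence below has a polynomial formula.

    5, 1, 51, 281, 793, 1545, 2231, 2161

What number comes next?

D1: -4, 50, 230, 512, 752, 686, -70
D2: 54, 180, 282, 240, -66, -756
D3: 126, 102, -42, -306, -690
D4: -24, -144, -264, -384
D5: -120, -120, -120
The fifth differences are constant (-120).
-384 − 120 = -504;  -690 − 504 = -1194;  -756 − 1194 = -1950;  -70 − 1950 = -2020;  2161 − 2020 = 141

141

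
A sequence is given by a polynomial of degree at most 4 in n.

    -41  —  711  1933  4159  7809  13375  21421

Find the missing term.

Using the last 6 terms:
1222  2226  3650  5566  8046
1004  1424  1916  2480
420  492  564
72  72
Constant fourth difference = 72.
Extend backward: 420 − 72 = 348;  1004 − 348 = 656;  1222 − 656 = 566;  711 − 566 = 145

145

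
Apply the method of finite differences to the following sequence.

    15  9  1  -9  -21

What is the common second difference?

-2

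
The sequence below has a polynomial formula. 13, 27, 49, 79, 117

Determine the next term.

163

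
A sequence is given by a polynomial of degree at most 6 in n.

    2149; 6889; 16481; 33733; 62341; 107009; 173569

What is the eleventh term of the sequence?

4740  9592  17252  28608  44668  66560
4852  7660  11356  16060  21892
2808  3696  4704  5832
888  1008  1128
120  120
Constant fifth difference = 120, so extend:
1128 + 120 = 1248;  5832 + 1248 = 7080;  21892 + 7080 = 28972;  66560 + 28972 = 95532;  173569 + 95532 = 269101
1248 + 120 = 1368;  7080 + 1368 = 8448;  28972 + 8448 = 37420;  95532 + 37420 = 132952;  269101 + 132952 = 402053
1368 + 120 = 1488;  8448 + 1488 = 9936;  37420 + 9936 = 47356;  132952 + 47356 = 180308;  402053 + 180308 = 582361
1488 + 120 = 1608;  9936 + 1608 = 11544;  47356 + 11544 = 58900;  180308 + 58900 = 239208;  582361 + 239208 = 821569

821569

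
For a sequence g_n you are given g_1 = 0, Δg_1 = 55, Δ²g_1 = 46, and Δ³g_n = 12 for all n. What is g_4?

315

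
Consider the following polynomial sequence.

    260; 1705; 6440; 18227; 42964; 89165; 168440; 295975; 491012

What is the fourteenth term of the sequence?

1445, 4735, 11787, 24737, 46201, 79275, 127535, 195037
3290, 7052, 12950, 21464, 33074, 48260, 67502
3762, 5898, 8514, 11610, 15186, 19242
2136, 2616, 3096, 3576, 4056
480, 480, 480, 480
The fifth differences are constant (480).
4056 + 480 = 4536;  19242 + 4536 = 23778;  67502 + 23778 = 91280;  195037 + 91280 = 286317;  491012 + 286317 = 777329
4536 + 480 = 5016;  23778 + 5016 = 28794;  91280 + 28794 = 120074;  286317 + 120074 = 406391;  777329 + 406391 = 1183720
5016 + 480 = 5496;  28794 + 5496 = 34290;  120074 + 34290 = 154364;  406391 + 154364 = 560755;  1183720 + 560755 = 1744475
5496 + 480 = 5976;  34290 + 5976 = 40266;  154364 + 40266 = 194630;  560755 + 194630 = 755385;  1744475 + 755385 = 2499860
5976 + 480 = 6456;  40266 + 6456 = 46722;  194630 + 46722 = 241352;  755385 + 241352 = 996737;  2499860 + 996737 = 3496597

3496597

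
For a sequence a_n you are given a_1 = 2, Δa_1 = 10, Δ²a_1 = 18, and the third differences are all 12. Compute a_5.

198

Build the table forward from the leading diagonal:
Third differences: 12, 12, 12, 12, 12
Second differences: 18, 30, 42, 54, 66
First differences: 10, 28, 58, 100, 154
a: 2, 12, 40, 98, 198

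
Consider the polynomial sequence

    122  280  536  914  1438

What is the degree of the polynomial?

3

D1: 158, 256, 378, 524
D2: 98, 122, 146
D3: 24, 24
The third differences are constant, so the polynomial has degree 3.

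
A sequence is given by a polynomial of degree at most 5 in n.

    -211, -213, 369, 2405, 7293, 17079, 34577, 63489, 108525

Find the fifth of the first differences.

9786

D1: -2, 582, 2036, 4888, 9786, 17498, 28912, 45036
D2: 584, 1454, 2852, 4898, 7712, 11414, 16124
D3: 870, 1398, 2046, 2814, 3702, 4710
D4: 528, 648, 768, 888, 1008
D5: 120, 120, 120, 120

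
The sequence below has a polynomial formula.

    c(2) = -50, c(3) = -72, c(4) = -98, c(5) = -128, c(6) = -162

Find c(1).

-32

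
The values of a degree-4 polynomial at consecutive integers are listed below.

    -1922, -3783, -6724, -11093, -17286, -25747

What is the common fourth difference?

D1: -1861, -2941, -4369, -6193, -8461
D2: -1080, -1428, -1824, -2268
D3: -348, -396, -444
D4: -48, -48

-48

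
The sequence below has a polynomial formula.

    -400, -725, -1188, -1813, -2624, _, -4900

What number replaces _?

Using the first 5 terms:
First differences: -325, -463, -625, -811
Second differences: -138, -162, -186
Third differences: -24, -24
Constant third difference = -24.
Extend forward: -186 − 24 = -210;  -811 − 210 = -1021;  -2624 − 1021 = -3645

-3645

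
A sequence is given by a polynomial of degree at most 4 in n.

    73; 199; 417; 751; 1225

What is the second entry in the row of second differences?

Δ: 126, 218, 334, 474
Δ²: 92, 116, 140
Δ³: 24, 24

116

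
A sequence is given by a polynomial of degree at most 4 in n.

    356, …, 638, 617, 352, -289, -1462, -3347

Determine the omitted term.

523

Using the last 6 terms:
-21  -265  -641  -1173  -1885
-244  -376  -532  -712
-132  -156  -180
-24  -24
Constant fourth difference = -24.
Extend backward: -132 + 24 = -108;  -244 + 108 = -136;  -21 + 136 = 115;  638 − 115 = 523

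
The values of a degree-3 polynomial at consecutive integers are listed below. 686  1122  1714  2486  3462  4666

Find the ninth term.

9886

D1: 436  592  772  976  1204
D2: 156  180  204  228
D3: 24  24  24
Constant third difference = 24, so extend:
228 + 24 = 252;  1204 + 252 = 1456;  4666 + 1456 = 6122
252 + 24 = 276;  1456 + 276 = 1732;  6122 + 1732 = 7854
276 + 24 = 300;  1732 + 300 = 2032;  7854 + 2032 = 9886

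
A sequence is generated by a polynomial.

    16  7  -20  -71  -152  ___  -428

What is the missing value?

Using the first 5 terms:
Δ: -9  -27  -51  -81
Δ²: -18  -24  -30
Δ³: -6  -6
Constant third difference = -6.
Extend forward: -30 − 6 = -36;  -81 − 36 = -117;  -152 − 117 = -269

-269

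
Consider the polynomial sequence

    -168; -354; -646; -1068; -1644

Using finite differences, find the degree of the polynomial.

3

-186, -292, -422, -576
-106, -130, -154
-24, -24
The third differences are constant, so the polynomial has degree 3.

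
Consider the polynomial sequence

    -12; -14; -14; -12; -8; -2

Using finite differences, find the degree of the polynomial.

-2, 0, 2, 4, 6
2, 2, 2, 2
The second differences are constant, so the polynomial has degree 2.

2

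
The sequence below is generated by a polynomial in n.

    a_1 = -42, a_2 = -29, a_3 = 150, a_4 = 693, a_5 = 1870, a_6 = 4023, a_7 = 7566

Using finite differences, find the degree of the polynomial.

4

D1: 13, 179, 543, 1177, 2153, 3543
D2: 166, 364, 634, 976, 1390
D3: 198, 270, 342, 414
D4: 72, 72, 72
The fourth differences are constant, so the polynomial has degree 4.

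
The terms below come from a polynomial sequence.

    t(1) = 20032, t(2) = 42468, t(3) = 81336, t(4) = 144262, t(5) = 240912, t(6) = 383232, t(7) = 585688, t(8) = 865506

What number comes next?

D1: 22436  38868  62926  96650  142320  202456  279818
D2: 16432  24058  33724  45670  60136  77362
D3: 7626  9666  11946  14466  17226
D4: 2040  2280  2520  2760
D5: 240  240  240
Constant fifth difference = 240, so extend:
2760 + 240 = 3000;  17226 + 3000 = 20226;  77362 + 20226 = 97588;  279818 + 97588 = 377406;  865506 + 377406 = 1242912

1242912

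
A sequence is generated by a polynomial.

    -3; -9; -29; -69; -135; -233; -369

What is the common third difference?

First differences: -6, -20, -40, -66, -98, -136
Second differences: -14, -20, -26, -32, -38
Third differences: -6, -6, -6, -6

-6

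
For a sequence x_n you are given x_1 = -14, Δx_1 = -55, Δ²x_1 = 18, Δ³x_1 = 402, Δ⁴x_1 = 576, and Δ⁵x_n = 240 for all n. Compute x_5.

Build the table forward from the leading diagonal:
Δ⁵: 240  240  240  240  240
Δ⁴: 576  816  1056  1296  1536
Δ³: 402  978  1794  2850  4146
Δ²: 18  420  1398  3192  6042
Δ: -55  -37  383  1781  4973
x: -14  -69  -106  277  2058

2058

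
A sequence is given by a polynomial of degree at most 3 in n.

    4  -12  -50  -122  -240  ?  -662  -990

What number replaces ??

-416

Using the first 5 terms:
D1: -16  -38  -72  -118
D2: -22  -34  -46
D3: -12  -12
Constant third difference = -12.
Extend forward: -46 − 12 = -58;  -118 − 58 = -176;  -240 − 176 = -416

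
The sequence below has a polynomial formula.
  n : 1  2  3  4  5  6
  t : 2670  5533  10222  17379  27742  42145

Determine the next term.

61518

Δ: 2863 , 4689 , 7157 , 10363 , 14403
Δ²: 1826 , 2468 , 3206 , 4040
Δ³: 642 , 738 , 834
Δ⁴: 96 , 96
Fourth differences constant at 96.
834 + 96 = 930;  4040 + 930 = 4970;  14403 + 4970 = 19373;  42145 + 19373 = 61518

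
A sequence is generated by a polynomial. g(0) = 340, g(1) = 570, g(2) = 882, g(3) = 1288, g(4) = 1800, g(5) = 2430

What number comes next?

3190

First differences: 230, 312, 406, 512, 630
Second differences: 82, 94, 106, 118
Third differences: 12, 12, 12
Third differences constant at 12.
118 + 12 = 130;  630 + 130 = 760;  2430 + 760 = 3190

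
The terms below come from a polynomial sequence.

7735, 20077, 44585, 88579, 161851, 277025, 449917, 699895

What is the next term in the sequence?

1050239

Δ: 12342  24508  43994  73272  115174  172892  249978
Δ²: 12166  19486  29278  41902  57718  77086
Δ³: 7320  9792  12624  15816  19368
Δ⁴: 2472  2832  3192  3552
Δ⁵: 360  360  360
Fifth differences constant at 360.
3552 + 360 = 3912;  19368 + 3912 = 23280;  77086 + 23280 = 100366;  249978 + 100366 = 350344;  699895 + 350344 = 1050239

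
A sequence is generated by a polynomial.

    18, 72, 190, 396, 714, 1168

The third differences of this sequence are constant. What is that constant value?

24

First differences: 54, 118, 206, 318, 454
Second differences: 64, 88, 112, 136
Third differences: 24, 24, 24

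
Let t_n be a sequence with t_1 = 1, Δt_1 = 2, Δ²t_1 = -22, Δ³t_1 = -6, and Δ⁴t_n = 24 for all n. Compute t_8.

183

Build the table forward from the leading diagonal:
Fourth differences: 24  24  24  24  24  24  24  24
Third differences: -6  18  42  66  90  114  138  162
Second differences: -22  -28  -10  32  98  188  302  440
First differences: 2  -20  -48  -58  -26  72  260  562
t: 1  3  -17  -65  -123  -149  -77  183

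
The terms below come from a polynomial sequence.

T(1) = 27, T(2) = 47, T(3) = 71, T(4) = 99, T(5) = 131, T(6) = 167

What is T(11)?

407

First differences: 20, 24, 28, 32, 36
Second differences: 4, 4, 4, 4
The second differences are constant (4).
36 + 4 = 40;  167 + 40 = 207
40 + 4 = 44;  207 + 44 = 251
44 + 4 = 48;  251 + 48 = 299
48 + 4 = 52;  299 + 52 = 351
52 + 4 = 56;  351 + 56 = 407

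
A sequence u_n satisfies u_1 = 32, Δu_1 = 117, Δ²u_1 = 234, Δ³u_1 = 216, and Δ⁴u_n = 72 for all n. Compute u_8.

15845

Build the table forward from the leading diagonal:
D4: 72, 72, 72, 72, 72, 72, 72, 72
D3: 216, 288, 360, 432, 504, 576, 648, 720
D2: 234, 450, 738, 1098, 1530, 2034, 2610, 3258
D1: 117, 351, 801, 1539, 2637, 4167, 6201, 8811
u: 32, 149, 500, 1301, 2840, 5477, 9644, 15845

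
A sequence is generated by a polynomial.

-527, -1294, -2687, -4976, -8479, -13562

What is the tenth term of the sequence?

-58694

Δ: -767 , -1393 , -2289 , -3503 , -5083
Δ²: -626 , -896 , -1214 , -1580
Δ³: -270 , -318 , -366
Δ⁴: -48 , -48
The fourth differences are constant (-48).
-366 − 48 = -414;  -1580 − 414 = -1994;  -5083 − 1994 = -7077;  -13562 − 7077 = -20639
-414 − 48 = -462;  -1994 − 462 = -2456;  -7077 − 2456 = -9533;  -20639 − 9533 = -30172
-462 − 48 = -510;  -2456 − 510 = -2966;  -9533 − 2966 = -12499;  -30172 − 12499 = -42671
-510 − 48 = -558;  -2966 − 558 = -3524;  -12499 − 3524 = -16023;  -42671 − 16023 = -58694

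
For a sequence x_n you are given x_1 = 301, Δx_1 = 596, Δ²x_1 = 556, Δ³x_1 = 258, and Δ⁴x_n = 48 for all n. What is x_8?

Build the table forward from the leading diagonal:
Δ⁴: 48, 48, 48, 48, 48, 48, 48, 48
Δ³: 258, 306, 354, 402, 450, 498, 546, 594
Δ²: 556, 814, 1120, 1474, 1876, 2326, 2824, 3370
Δ: 596, 1152, 1966, 3086, 4560, 6436, 8762, 11586
x: 301, 897, 2049, 4015, 7101, 11661, 18097, 26859

26859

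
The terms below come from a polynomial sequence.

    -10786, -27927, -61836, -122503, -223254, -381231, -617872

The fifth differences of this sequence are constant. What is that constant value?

-480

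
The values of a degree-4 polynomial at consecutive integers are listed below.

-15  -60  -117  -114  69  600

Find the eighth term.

D1: -45  -57  3  183  531
D2: -12  60  180  348
D3: 72  120  168
D4: 48  48
Fourth differences constant at 48.
168 + 48 = 216;  348 + 216 = 564;  531 + 564 = 1095;  600 + 1095 = 1695
216 + 48 = 264;  564 + 264 = 828;  1095 + 828 = 1923;  1695 + 1923 = 3618

3618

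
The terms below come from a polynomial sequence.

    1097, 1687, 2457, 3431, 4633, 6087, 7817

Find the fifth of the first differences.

1454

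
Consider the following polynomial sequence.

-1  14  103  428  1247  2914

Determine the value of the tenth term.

28502

Δ: 15 , 89 , 325 , 819 , 1667
Δ²: 74 , 236 , 494 , 848
Δ³: 162 , 258 , 354
Δ⁴: 96 , 96
Fourth differences constant at 96.
354 + 96 = 450;  848 + 450 = 1298;  1667 + 1298 = 2965;  2914 + 2965 = 5879
450 + 96 = 546;  1298 + 546 = 1844;  2965 + 1844 = 4809;  5879 + 4809 = 10688
546 + 96 = 642;  1844 + 642 = 2486;  4809 + 2486 = 7295;  10688 + 7295 = 17983
642 + 96 = 738;  2486 + 738 = 3224;  7295 + 3224 = 10519;  17983 + 10519 = 28502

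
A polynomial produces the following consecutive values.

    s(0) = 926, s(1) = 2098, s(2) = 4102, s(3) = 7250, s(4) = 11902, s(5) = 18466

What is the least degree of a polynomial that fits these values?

4

Δ: 1172, 2004, 3148, 4652, 6564
Δ²: 832, 1144, 1504, 1912
Δ³: 312, 360, 408
Δ⁴: 48, 48
The fourth differences are constant, so the polynomial has degree 4.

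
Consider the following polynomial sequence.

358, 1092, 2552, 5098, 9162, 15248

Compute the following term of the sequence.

23932

First differences: 734  1460  2546  4064  6086
Second differences: 726  1086  1518  2022
Third differences: 360  432  504
Fourth differences: 72  72
Fourth differences constant at 72.
504 + 72 = 576;  2022 + 576 = 2598;  6086 + 2598 = 8684;  15248 + 8684 = 23932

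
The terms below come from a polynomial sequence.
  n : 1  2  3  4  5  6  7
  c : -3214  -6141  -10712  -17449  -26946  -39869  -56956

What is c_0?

First differences: -2927, -4571, -6737, -9497, -12923, -17087
Second differences: -1644, -2166, -2760, -3426, -4164
Third differences: -522, -594, -666, -738
Fourth differences: -72, -72, -72
The fourth differences are constant at -72.
Work back: -522 + 72 = -450;  -1644 + 450 = -1194;  -2927 + 1194 = -1733;  -3214 + 1733 = -1481

-1481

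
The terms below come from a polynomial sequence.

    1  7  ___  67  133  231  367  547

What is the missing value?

27

Using the last 5 terms:
First differences: 66, 98, 136, 180
Second differences: 32, 38, 44
Third differences: 6, 6
Constant third difference = 6.
Extend backward: 32 − 6 = 26;  66 − 26 = 40;  67 − 40 = 27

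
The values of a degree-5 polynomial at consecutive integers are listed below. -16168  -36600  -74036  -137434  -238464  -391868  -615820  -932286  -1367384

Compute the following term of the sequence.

-1951744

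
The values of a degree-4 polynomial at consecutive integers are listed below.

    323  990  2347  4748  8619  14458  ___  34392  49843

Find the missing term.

Using the first 6 terms:
First differences: 667  1357  2401  3871  5839
Second differences: 690  1044  1470  1968
Third differences: 354  426  498
Fourth differences: 72  72
Constant fourth difference = 72.
Extend forward: 498 + 72 = 570;  1968 + 570 = 2538;  5839 + 2538 = 8377;  14458 + 8377 = 22835

22835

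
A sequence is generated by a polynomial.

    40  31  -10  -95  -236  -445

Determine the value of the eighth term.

-1115

Δ: -9  -41  -85  -141  -209
Δ²: -32  -44  -56  -68
Δ³: -12  -12  -12
Constant third difference = -12, so extend:
-68 − 12 = -80;  -209 − 80 = -289;  -445 − 289 = -734
-80 − 12 = -92;  -289 − 92 = -381;  -734 − 381 = -1115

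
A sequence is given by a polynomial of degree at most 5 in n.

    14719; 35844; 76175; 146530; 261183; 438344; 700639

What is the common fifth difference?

480

D1: 21125, 40331, 70355, 114653, 177161, 262295
D2: 19206, 30024, 44298, 62508, 85134
D3: 10818, 14274, 18210, 22626
D4: 3456, 3936, 4416
D5: 480, 480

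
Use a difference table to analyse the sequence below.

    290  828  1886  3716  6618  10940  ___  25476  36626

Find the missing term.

17078

Using the first 6 terms:
D1: 538  1058  1830  2902  4322
D2: 520  772  1072  1420
D3: 252  300  348
D4: 48  48
Constant fourth difference = 48.
Extend forward: 348 + 48 = 396;  1420 + 396 = 1816;  4322 + 1816 = 6138;  10940 + 6138 = 17078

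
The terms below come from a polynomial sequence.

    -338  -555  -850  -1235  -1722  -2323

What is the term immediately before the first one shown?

D1: -217  -295  -385  -487  -601
D2: -78  -90  -102  -114
D3: -12  -12  -12
The third differences are constant at -12.
Work back: -78 + 12 = -66;  -217 + 66 = -151;  -338 + 151 = -187

-187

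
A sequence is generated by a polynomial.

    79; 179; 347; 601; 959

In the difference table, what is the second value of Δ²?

86

D1: 100, 168, 254, 358
D2: 68, 86, 104
D3: 18, 18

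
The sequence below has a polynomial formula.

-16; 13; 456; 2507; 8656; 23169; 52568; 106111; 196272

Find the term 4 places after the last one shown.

Δ: 29, 443, 2051, 6149, 14513, 29399, 53543, 90161
Δ²: 414, 1608, 4098, 8364, 14886, 24144, 36618
Δ³: 1194, 2490, 4266, 6522, 9258, 12474
Δ⁴: 1296, 1776, 2256, 2736, 3216
Δ⁵: 480, 480, 480, 480
Fifth differences constant at 480.
3216 + 480 = 3696;  12474 + 3696 = 16170;  36618 + 16170 = 52788;  90161 + 52788 = 142949;  196272 + 142949 = 339221
3696 + 480 = 4176;  16170 + 4176 = 20346;  52788 + 20346 = 73134;  142949 + 73134 = 216083;  339221 + 216083 = 555304
4176 + 480 = 4656;  20346 + 4656 = 25002;  73134 + 25002 = 98136;  216083 + 98136 = 314219;  555304 + 314219 = 869523
4656 + 480 = 5136;  25002 + 5136 = 30138;  98136 + 30138 = 128274;  314219 + 128274 = 442493;  869523 + 442493 = 1312016

1312016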